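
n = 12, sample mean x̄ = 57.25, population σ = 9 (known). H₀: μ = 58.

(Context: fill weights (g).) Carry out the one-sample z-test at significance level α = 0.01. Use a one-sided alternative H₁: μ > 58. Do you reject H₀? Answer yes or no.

SE = σ/√n = 9/√12 = 2.5981
z = (x̄−μ₀)/SE = (57.25−58)/2.5981 = -0.2887
p-value (one-sided, H₁ greater) = 0.61359
At α=0.01: p ≥ α → fail to reject H₀

reject H₀: no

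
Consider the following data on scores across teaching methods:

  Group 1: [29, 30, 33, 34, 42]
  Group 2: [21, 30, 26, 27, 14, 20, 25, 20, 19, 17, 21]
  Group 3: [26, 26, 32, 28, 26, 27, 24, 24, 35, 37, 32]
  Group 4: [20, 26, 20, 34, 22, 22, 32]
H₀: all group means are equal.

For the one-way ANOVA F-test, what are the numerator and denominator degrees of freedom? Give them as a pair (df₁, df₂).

degrees of freedom = [3, 30]

k = 4 groups, N = 34 total
df = (k−1, N−k) = (4−1, 34−4) = (3, 30)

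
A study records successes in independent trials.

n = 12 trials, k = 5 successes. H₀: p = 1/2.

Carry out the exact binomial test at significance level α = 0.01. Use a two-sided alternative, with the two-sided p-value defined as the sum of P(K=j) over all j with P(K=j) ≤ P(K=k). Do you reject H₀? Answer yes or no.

reject H₀: no

Exact binomial: n=12, k=5, p₀=1/2=0.5000
P(X=j) = C(n,j)·p₀^j·(1−p₀)^(n−j); p = Σ P(X=j) over j with P(X=j) ≤ P(X=5)
p-value (two-sided) = 0.77441
At α=0.01: p ≥ α → fail to reject H₀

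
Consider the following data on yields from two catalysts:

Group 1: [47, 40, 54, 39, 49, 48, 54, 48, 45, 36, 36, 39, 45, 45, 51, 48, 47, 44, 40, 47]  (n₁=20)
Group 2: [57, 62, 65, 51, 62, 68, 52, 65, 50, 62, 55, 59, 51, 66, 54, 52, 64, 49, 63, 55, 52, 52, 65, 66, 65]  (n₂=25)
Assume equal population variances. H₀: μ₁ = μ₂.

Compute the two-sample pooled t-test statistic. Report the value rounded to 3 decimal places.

x̄₁=45.100, s₁=5.320, n₁=20
x̄₂=58.480, s₂=6.292, n₂=25
s_p² = [19·5.320² + 24·6.292²]/43 = 34.6056
SE = √(s_p²·(1/20+1/25)) = 1.7648
t = (45.100−58.480)/1.7648 = -7.5816
df = 43

test statistic = -7.582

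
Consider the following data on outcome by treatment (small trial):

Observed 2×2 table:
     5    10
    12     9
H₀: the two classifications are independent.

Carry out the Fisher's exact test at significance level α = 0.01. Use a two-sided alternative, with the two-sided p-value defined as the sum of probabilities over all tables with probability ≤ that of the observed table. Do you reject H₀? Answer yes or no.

reject H₀: no

Margins: r₁=15, r₂=21, c₁=17, c₂=19, n=36
p_obs = C(15,5)·C(21,12)/C(36,17); sum pmf over tables with pmf ≤ p_obs
p-value (two-sided) = 0.19221
At α=0.01: p ≥ α → fail to reject H₀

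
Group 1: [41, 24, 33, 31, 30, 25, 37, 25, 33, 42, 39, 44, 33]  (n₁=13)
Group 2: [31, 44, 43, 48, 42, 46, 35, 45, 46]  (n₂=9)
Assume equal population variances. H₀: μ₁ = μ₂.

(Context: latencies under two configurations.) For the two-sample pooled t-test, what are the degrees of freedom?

degrees of freedom = 20

df = n₁ + n₂ − 2 = 13 + 9 − 2 = 20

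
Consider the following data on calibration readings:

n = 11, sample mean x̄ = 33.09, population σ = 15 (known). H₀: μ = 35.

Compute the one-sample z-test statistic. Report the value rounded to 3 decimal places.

test statistic = -0.422

SE = σ/√n = 15/√11 = 4.5227
z = (x̄−μ₀)/SE = (33.09−35)/4.5227 = -0.4223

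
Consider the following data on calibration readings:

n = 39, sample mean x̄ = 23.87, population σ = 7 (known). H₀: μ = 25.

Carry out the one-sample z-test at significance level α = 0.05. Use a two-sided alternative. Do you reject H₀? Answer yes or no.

SE = σ/√n = 7/√39 = 1.1209
z = (x̄−μ₀)/SE = (23.87−25)/1.1209 = -1.0081
p-value (two-sided) = 0.31340
At α=0.05: p ≥ α → fail to reject H₀

reject H₀: no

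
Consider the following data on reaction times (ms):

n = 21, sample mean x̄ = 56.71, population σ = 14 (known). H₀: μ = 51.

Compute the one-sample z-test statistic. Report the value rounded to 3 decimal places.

SE = σ/√n = 14/√21 = 3.0551
z = (x̄−μ₀)/SE = (56.71−51)/3.0551 = 1.8690

test statistic = 1.869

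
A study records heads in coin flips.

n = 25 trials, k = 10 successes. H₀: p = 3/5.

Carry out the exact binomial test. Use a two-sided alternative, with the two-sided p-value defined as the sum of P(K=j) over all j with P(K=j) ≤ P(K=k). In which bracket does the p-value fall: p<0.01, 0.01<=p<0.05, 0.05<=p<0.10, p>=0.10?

p-value bracket: 0.05<=p<0.10

Exact binomial: n=25, k=10, p₀=3/5=0.6000
P(X=j) = C(n,j)·p₀^j·(1−p₀)^(n−j); p = Σ P(X=j) over j with P(X=j) ≤ P(X=10)
p-value (two-sided) = 0.06375
→ bracket: 0.05<=p<0.10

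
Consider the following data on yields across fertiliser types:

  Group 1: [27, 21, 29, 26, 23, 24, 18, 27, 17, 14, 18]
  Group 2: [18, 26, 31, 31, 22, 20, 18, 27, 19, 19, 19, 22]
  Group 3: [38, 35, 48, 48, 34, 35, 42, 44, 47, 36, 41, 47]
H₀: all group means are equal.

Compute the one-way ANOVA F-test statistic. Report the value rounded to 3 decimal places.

Group means [22.18, 22.67, 41.25], grand mean 28.886
SSB = Σnᵢ(x̄ᵢ−x̄)² = 2792.990; SSW = ΣΣ(x−x̄ᵢ)² = 836.553
MSB = 2792.990/2 = 1396.4949; MSW = 836.553/32 = 26.1423
F = MSB/MSW = 53.4190
df = (2, 32)

test statistic = 53.419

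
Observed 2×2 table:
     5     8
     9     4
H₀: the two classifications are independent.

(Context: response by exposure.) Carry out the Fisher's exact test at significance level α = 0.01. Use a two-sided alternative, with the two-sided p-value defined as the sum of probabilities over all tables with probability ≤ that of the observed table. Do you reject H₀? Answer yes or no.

Margins: r₁=13, r₂=13, c₁=14, c₂=12, n=26
p_obs = C(13,5)·C(13,9)/C(26,14); sum pmf over tables with pmf ≤ p_obs
p-value (two-sided) = 0.23774
At α=0.01: p ≥ α → fail to reject H₀

reject H₀: no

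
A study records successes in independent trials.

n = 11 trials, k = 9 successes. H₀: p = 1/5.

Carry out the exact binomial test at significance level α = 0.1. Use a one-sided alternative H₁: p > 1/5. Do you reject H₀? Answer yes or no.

reject H₀: yes

Exact binomial: n=11, k=9, p₀=1/5=0.2000
P(X≥9) from Σ C(n,i)·p₀^i·(1−p₀)^(n−i)
p-value (one-sided, H₁ greater) = 0.00002
At α=0.1: p < α → reject H₀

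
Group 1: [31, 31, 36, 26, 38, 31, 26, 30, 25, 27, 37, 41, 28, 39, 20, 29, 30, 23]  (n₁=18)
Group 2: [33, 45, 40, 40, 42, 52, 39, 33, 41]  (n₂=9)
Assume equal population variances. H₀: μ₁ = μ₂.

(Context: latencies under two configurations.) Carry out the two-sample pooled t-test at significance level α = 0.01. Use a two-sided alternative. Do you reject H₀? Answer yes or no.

reject H₀: yes

x̄₁=30.444, s₁=5.793, n₁=18
x̄₂=40.556, s₂=5.812, n₂=9
s_p² = [17·5.793² + 8·5.812²]/25 = 33.6267
SE = √(s_p²·(1/18+1/9)) = 2.3674
t = (30.444−40.556)/2.3674 = -4.2710
df = 25
p-value (two-sided) = 0.00025
At α=0.01: p < α → reject H₀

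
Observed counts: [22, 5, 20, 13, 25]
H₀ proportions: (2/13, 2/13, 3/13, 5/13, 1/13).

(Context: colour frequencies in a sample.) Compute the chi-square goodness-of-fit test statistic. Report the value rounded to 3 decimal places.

n = 85; E_i = n·p_i = [13.08, 13.08, 19.62, 32.69, 6.54]
χ² = (22−13.08)²/13.08 + (5−13.08)²/13.08 + (20−19.62)²/19.62 + (13−32.69)²/32.69 + (25−6.54)²/6.54 = 75.0733
df = 4

test statistic = 75.073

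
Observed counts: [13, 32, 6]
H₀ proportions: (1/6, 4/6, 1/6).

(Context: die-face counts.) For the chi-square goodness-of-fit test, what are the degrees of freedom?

df = k − 1 = 3 − 1 = 2

degrees of freedom = 2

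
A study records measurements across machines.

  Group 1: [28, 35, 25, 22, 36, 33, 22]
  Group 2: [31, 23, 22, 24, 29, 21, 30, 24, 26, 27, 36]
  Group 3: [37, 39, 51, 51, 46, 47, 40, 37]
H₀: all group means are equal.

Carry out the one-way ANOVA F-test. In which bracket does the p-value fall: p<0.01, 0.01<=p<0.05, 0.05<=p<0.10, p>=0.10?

p-value bracket: p<0.01

Group means [28.71, 26.64, 43.50], grand mean 32.385
SSB = Σnᵢ(x̄ᵢ−x̄)² = 1446.180; SSW = ΣΣ(x−x̄ᵢ)² = 667.974
MSB = 1446.180/2 = 723.0899; MSW = 667.974/23 = 29.0423
F = MSB/MSW = 24.8978
df = (2, 23)
p-value (upper-tail) = 0.00000
→ bracket: p<0.01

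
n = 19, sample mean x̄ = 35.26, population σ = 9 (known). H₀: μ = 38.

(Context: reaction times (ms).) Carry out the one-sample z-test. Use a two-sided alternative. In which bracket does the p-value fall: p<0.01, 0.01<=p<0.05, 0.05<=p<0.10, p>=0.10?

p-value bracket: p>=0.10

SE = σ/√n = 9/√19 = 2.0647
z = (x̄−μ₀)/SE = (35.26−38)/2.0647 = -1.3270
p-value (two-sided) = 0.18449
→ bracket: p>=0.10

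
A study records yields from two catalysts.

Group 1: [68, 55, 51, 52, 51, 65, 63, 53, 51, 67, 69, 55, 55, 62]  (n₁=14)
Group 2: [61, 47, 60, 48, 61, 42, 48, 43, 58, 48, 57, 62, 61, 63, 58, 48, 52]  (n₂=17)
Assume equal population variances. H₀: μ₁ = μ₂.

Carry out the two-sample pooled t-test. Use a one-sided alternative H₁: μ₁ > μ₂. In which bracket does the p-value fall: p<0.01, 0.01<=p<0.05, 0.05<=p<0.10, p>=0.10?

p-value bracket: 0.01<=p<0.05

x̄₁=58.357, s₁=6.935, n₁=14
x̄₂=53.941, s₂=7.207, n₂=17
s_p² = [13·6.935² + 16·7.207²]/29 = 50.2123
SE = √(s_p²·(1/14+1/17)) = 2.5574
t = (58.357−53.941)/2.5574 = 1.7267
df = 29
p-value (one-sided, H₁ greater) = 0.04743
→ bracket: 0.01<=p<0.05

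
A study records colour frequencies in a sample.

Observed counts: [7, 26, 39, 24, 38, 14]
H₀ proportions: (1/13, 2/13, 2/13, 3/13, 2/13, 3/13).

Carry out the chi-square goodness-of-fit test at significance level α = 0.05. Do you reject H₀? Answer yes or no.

reject H₀: yes

n = 148; E_i = n·p_i = [11.38, 22.77, 22.77, 34.15, 22.77, 34.15]
χ² = (7−11.38)²/11.38 + (26−22.77)²/22.77 + (39−22.77)²/22.77 + (24−34.15)²/34.15 + (38−22.77)²/22.77 + (14−34.15)²/34.15 = 38.8164
df = 5
p-value (upper-tail) = 0.00000
At α=0.05: p < α → reject H₀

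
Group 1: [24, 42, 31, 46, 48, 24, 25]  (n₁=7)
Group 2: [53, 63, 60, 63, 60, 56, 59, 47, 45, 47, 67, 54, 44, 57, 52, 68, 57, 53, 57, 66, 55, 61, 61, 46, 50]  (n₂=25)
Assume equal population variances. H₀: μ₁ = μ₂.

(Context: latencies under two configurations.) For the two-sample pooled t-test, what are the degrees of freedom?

df = n₁ + n₂ − 2 = 7 + 25 − 2 = 30

degrees of freedom = 30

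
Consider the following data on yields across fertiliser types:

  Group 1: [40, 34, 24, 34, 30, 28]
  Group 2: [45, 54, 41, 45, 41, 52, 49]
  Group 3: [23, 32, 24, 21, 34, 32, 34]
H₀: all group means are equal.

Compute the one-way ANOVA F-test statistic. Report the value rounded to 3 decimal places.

Group means [31.67, 46.71, 28.57], grand mean 35.850
SSB = Σnᵢ(x̄ᵢ−x̄)² = 1302.074; SSW = ΣΣ(x−x̄ᵢ)² = 504.476
MSB = 1302.074/2 = 651.0369; MSW = 504.476/17 = 29.6751
F = MSB/MSW = 21.9388
df = (2, 17)

test statistic = 21.939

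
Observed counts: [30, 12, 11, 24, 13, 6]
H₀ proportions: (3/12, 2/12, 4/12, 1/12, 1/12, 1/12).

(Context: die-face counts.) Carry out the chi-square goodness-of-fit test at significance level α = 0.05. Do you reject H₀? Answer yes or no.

n = 96; E_i = n·p_i = [24.00, 16.00, 32.00, 8.00, 8.00, 8.00]
χ² = (30−24.00)²/24.00 + (12−16.00)²/16.00 + (11−32.00)²/32.00 + (24−8.00)²/8.00 + (13−8.00)²/8.00 + (6−8.00)²/8.00 = 51.9062
df = 5
p-value (upper-tail) = 0.00000
At α=0.05: p < α → reject H₀

reject H₀: yes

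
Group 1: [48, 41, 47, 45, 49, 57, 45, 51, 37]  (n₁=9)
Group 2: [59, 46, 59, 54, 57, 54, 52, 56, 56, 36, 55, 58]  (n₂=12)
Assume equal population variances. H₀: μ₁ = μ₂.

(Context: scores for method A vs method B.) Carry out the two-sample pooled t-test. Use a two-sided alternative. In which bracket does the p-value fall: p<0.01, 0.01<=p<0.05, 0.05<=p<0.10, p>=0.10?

x̄₁=46.667, s₁=5.745, n₁=9
x̄₂=53.500, s₂=6.557, n₂=12
s_p² = [8·5.745² + 11·6.557²]/19 = 38.7895
SE = √(s_p²·(1/9+1/12)) = 2.7463
t = (46.667−53.500)/2.7463 = -2.4882
df = 19
p-value (two-sided) = 0.02229
→ bracket: 0.01<=p<0.05

p-value bracket: 0.01<=p<0.05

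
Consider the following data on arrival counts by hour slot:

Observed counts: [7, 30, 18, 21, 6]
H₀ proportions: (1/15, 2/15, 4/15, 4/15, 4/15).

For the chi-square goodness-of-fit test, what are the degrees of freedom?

df = k − 1 = 5 − 1 = 4

degrees of freedom = 4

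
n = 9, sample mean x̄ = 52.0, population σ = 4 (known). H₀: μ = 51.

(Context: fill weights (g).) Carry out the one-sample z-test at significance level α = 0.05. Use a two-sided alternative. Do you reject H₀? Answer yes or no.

reject H₀: no

SE = σ/√n = 4/√9 = 1.3333
z = (x̄−μ₀)/SE = (52.0−51)/1.3333 = 0.7500
p-value (two-sided) = 0.45325
At α=0.05: p ≥ α → fail to reject H₀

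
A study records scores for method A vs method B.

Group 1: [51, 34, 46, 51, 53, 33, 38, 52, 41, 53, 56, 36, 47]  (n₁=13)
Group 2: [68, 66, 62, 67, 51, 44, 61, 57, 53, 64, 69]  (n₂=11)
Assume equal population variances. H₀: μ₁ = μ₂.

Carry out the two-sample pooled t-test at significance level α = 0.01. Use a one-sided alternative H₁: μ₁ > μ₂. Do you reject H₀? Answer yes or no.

x̄₁=45.462, s₁=8.079, n₁=13
x̄₂=60.182, s₂=8.035, n₂=11
s_p² = [12·8.079² + 10·8.035²]/22 = 64.9485
SE = √(s_p²·(1/13+1/11)) = 3.3016
t = (45.462−60.182)/3.3016 = -4.4586
df = 22
p-value (one-sided, H₁ greater) = 0.99990
At α=0.01: p ≥ α → fail to reject H₀

reject H₀: no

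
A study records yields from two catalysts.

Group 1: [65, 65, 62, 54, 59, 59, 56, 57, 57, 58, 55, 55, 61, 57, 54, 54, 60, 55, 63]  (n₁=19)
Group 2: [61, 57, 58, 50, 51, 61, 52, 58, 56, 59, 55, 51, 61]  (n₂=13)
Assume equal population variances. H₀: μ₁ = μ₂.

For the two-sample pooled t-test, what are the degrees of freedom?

degrees of freedom = 30

df = n₁ + n₂ − 2 = 19 + 13 − 2 = 30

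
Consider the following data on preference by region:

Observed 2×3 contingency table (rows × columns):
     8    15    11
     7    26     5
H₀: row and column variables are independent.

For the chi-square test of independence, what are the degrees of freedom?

df = (r−1)(c−1) = (2−1)·(3−1) = 2

degrees of freedom = 2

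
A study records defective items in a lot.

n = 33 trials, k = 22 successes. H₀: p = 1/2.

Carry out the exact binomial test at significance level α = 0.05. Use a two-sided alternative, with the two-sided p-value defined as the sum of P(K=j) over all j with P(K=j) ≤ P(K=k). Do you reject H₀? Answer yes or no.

reject H₀: no

Exact binomial: n=33, k=22, p₀=1/2=0.5000
P(X=j) = C(n,j)·p₀^j·(1−p₀)^(n−j); p = Σ P(X=j) over j with P(X=j) ≤ P(X=22)
p-value (two-sided) = 0.08014
At α=0.05: p ≥ α → fail to reject H₀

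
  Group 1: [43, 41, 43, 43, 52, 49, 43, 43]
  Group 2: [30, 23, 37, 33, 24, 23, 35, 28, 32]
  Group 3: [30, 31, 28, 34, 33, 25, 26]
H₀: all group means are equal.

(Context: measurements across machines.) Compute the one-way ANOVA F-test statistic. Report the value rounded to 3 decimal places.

Group means [44.62, 29.44, 29.57], grand mean 34.542
SSB = Σnᵢ(x̄ᵢ−x̄)² = 1220.147; SSW = ΣΣ(x−x̄ᵢ)² = 391.812
MSB = 1220.147/2 = 610.0734; MSW = 391.812/21 = 18.6577
F = MSB/MSW = 32.6982
df = (2, 21)

test statistic = 32.698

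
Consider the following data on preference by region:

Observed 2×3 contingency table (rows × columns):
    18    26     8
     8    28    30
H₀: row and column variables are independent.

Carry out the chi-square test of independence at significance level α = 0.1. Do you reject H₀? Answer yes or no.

Row totals [52, 66], col totals [26, 54, 38], n=118
χ² = (18−11.46)²/11.46 + (26−23.80)²/23.80 + (8−16.75)²/16.75 + (8−14.54)²/14.54 + (28−30.20)²/30.20 + (30−21.25)²/21.25 = 15.2102
df = 2
p-value (upper-tail) = 0.00050
At α=0.1: p < α → reject H₀

reject H₀: yes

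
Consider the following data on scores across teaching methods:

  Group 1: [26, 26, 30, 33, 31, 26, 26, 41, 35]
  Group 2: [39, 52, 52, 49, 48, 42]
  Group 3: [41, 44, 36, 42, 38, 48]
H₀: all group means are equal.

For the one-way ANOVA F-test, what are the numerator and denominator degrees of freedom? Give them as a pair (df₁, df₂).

degrees of freedom = [2, 18]

k = 3 groups, N = 21 total
df = (k−1, N−k) = (3−1, 21−3) = (2, 18)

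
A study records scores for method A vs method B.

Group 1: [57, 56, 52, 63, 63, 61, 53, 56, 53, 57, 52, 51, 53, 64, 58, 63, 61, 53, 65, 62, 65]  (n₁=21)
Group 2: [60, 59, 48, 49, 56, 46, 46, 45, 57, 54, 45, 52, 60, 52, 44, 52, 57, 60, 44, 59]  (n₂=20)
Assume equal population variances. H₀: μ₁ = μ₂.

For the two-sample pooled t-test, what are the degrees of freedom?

degrees of freedom = 39

df = n₁ + n₂ − 2 = 21 + 20 − 2 = 39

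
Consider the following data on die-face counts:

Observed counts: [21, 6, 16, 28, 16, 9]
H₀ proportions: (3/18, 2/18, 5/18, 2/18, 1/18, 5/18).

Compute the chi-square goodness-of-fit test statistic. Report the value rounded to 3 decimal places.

test statistic = 69.075

n = 96; E_i = n·p_i = [16.00, 10.67, 26.67, 10.67, 5.33, 26.67]
χ² = (21−16.00)²/16.00 + (6−10.67)²/10.67 + (16−26.67)²/26.67 + (28−10.67)²/10.67 + (16−5.33)²/5.33 + (9−26.67)²/26.67 = 69.0750
df = 5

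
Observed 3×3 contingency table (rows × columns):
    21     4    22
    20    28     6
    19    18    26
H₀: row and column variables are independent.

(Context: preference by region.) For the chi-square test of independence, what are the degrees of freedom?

degrees of freedom = 4

df = (r−1)(c−1) = (3−1)·(3−1) = 4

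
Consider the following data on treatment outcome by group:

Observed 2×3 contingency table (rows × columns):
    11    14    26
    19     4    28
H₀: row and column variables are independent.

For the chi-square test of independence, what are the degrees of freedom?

degrees of freedom = 2

df = (r−1)(c−1) = (2−1)·(3−1) = 2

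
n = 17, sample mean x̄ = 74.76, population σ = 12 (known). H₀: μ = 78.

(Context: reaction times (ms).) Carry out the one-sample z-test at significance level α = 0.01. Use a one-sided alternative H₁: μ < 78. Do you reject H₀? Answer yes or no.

reject H₀: no

SE = σ/√n = 12/√17 = 2.9104
z = (x̄−μ₀)/SE = (74.76−78)/2.9104 = -1.1132
p-value (one-sided, H₁ less) = 0.13280
At α=0.01: p ≥ α → fail to reject H₀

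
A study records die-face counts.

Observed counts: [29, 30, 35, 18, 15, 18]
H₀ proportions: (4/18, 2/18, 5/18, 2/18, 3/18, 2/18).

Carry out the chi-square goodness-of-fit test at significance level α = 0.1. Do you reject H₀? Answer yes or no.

n = 145; E_i = n·p_i = [32.22, 16.11, 40.28, 16.11, 24.17, 16.11]
χ² = (29−32.22)²/32.22 + (30−16.11)²/16.11 + (35−40.28)²/40.28 + (18−16.11)²/16.11 + (15−24.17)²/24.17 + (18−16.11)²/16.11 = 16.9069
df = 5
p-value (upper-tail) = 0.00468
At α=0.1: p < α → reject H₀

reject H₀: yes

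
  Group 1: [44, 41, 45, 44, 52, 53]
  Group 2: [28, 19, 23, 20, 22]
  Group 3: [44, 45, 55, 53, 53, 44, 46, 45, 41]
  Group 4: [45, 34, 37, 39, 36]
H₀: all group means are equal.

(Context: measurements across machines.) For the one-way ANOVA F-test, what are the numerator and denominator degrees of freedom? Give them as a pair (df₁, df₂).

degrees of freedom = [3, 21]

k = 4 groups, N = 25 total
df = (k−1, N−k) = (4−1, 25−4) = (3, 21)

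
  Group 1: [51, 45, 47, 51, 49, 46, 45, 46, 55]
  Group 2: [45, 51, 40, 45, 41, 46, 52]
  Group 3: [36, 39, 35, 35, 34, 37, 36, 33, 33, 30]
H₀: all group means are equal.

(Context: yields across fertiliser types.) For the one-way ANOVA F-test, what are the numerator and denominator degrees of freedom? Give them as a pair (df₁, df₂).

k = 3 groups, N = 26 total
df = (k−1, N−k) = (3−1, 26−3) = (2, 23)

degrees of freedom = [2, 23]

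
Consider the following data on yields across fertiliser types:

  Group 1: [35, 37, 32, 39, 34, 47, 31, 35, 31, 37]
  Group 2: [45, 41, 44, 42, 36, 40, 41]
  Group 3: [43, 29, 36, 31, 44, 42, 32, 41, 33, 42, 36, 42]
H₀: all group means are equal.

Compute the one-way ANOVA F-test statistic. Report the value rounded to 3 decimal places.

test statistic = 2.863

Group means [35.80, 41.29, 37.58], grand mean 37.862
SSB = Σnᵢ(x̄ᵢ−x̄)² = 125.503; SSW = ΣΣ(x−x̄ᵢ)² = 569.945
MSB = 125.503/2 = 62.7515; MSW = 569.945/26 = 21.9210
F = MSB/MSW = 2.8626
df = (2, 26)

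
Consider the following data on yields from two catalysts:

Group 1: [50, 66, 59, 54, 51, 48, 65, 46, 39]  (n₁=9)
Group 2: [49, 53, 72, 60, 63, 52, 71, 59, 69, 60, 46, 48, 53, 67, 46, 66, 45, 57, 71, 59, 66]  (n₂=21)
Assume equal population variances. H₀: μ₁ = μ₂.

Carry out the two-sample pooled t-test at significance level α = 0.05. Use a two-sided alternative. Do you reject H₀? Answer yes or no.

x̄₁=53.111, s₁=8.894, n₁=9
x̄₂=58.667, s₂=8.985, n₂=21
s_p² = [8·8.894² + 20·8.985²]/28 = 80.2698
SE = √(s_p²·(1/9+1/21)) = 3.5695
t = (53.111−58.667)/3.5695 = -1.5564
df = 28
p-value (two-sided) = 0.13084
At α=0.05: p ≥ α → fail to reject H₀

reject H₀: no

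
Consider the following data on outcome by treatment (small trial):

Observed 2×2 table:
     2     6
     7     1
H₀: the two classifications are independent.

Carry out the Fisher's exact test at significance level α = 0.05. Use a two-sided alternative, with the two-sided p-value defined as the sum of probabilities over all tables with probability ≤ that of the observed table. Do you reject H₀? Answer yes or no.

Margins: r₁=8, r₂=8, c₁=9, c₂=7, n=16
p_obs = C(8,2)·C(8,7)/C(16,9); sum pmf over tables with pmf ≤ p_obs
p-value (two-sided) = 0.04056
At α=0.05: p < α → reject H₀

reject H₀: yes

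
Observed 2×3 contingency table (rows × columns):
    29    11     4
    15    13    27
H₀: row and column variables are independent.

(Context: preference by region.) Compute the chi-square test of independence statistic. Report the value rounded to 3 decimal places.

Row totals [44, 55], col totals [44, 24, 31], n=99
χ² = (29−19.56)²/19.56 + (11−10.67)²/10.67 + (4−13.78)²/13.78 + (15−24.44)²/24.44 + (13−13.33)²/13.33 + (27−17.22)²/17.22 = 20.7193
df = 2

test statistic = 20.719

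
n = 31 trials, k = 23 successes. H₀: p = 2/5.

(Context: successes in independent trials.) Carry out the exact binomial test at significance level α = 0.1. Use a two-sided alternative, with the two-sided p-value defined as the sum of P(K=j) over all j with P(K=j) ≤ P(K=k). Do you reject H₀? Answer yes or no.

reject H₀: yes

Exact binomial: n=31, k=23, p₀=2/5=0.4000
P(X=j) = C(n,j)·p₀^j·(1−p₀)^(n−j); p = Σ P(X=j) over j with P(X=j) ≤ P(X=23)
p-value (two-sided) = 0.00015
At α=0.1: p < α → reject H₀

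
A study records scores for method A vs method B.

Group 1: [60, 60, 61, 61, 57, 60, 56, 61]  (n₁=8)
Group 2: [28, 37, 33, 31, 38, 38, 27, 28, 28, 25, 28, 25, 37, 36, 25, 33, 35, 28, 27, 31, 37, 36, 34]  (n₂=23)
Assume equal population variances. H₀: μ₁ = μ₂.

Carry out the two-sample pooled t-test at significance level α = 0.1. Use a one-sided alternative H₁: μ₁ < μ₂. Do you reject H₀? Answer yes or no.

reject H₀: no

x̄₁=59.500, s₁=1.927, n₁=8
x̄₂=31.522, s₂=4.611, n₂=23
s_p² = [7·1.927² + 22·4.611²]/29 = 17.0255
SE = √(s_p²·(1/8+1/23)) = 1.6936
t = (59.500−31.522)/1.6936 = 16.5196
df = 29
p-value (one-sided, H₁ less) = 1.00000
At α=0.1: p ≥ α → fail to reject H₀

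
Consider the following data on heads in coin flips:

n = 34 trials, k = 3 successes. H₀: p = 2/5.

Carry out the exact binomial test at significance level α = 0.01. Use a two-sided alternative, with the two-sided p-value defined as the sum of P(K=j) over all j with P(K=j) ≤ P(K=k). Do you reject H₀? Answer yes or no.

Exact binomial: n=34, k=3, p₀=2/5=0.4000
P(X=j) = C(n,j)·p₀^j·(1−p₀)^(n−j); p = Σ P(X=j) over j with P(X=j) ≤ P(X=3)
p-value (two-sided) = 0.00008
At α=0.01: p < α → reject H₀

reject H₀: yes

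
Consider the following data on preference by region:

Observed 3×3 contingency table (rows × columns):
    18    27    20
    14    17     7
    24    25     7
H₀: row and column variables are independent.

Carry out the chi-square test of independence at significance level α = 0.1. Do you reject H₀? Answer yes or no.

reject H₀: no

Row totals [65, 38, 56], col totals [56, 69, 34], n=159
χ² = (18−22.89)²/22.89 + (27−28.21)²/28.21 + (20−13.90)²/13.90 + (14−13.38)²/13.38 + (17−16.49)²/16.49 + (7−8.13)²/8.13 + (24−19.72)²/19.72 + (25−24.30)²/24.30 + (7−11.97)²/11.97 = 6.9894
df = 4
p-value (upper-tail) = 0.13645
At α=0.1: p ≥ α → fail to reject H₀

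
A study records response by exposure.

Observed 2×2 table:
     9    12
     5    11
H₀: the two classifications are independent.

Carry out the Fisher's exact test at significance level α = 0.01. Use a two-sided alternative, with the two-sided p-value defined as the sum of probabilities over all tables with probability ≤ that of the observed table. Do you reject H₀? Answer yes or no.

reject H₀: no

Margins: r₁=21, r₂=16, c₁=14, c₂=23, n=37
p_obs = C(21,9)·C(16,5)/C(37,14); sum pmf over tables with pmf ≤ p_obs
p-value (two-sided) = 0.51535
At α=0.01: p ≥ α → fail to reject H₀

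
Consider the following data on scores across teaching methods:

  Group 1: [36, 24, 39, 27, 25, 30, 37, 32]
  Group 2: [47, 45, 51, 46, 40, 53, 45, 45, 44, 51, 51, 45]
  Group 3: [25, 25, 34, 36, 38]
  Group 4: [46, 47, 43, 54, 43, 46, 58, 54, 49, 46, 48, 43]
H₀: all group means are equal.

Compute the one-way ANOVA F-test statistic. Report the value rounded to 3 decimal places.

Group means [31.25, 46.92, 31.60, 48.08], grand mean 41.838
SSB = Σnᵢ(x̄ᵢ−x̄)² = 2198.494; SSW = ΣΣ(x−x̄ᵢ)² = 800.533
MSB = 2198.494/3 = 732.8312; MSW = 800.533/33 = 24.2586
F = MSB/MSW = 30.2091
df = (3, 33)

test statistic = 30.209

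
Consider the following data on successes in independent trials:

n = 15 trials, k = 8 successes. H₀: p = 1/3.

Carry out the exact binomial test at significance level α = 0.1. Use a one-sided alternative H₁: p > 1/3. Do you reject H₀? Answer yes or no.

Exact binomial: n=15, k=8, p₀=1/3=0.3333
P(X≥8) from Σ C(n,i)·p₀^i·(1−p₀)^(n−i)
p-value (one-sided, H₁ greater) = 0.08823
At α=0.1: p < α → reject H₀

reject H₀: yes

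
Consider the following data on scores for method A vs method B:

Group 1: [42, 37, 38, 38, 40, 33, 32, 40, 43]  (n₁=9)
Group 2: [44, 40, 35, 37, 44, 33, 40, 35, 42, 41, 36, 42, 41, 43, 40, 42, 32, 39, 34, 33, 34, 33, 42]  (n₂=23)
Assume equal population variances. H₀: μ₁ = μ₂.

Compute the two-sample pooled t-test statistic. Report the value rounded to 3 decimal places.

test statistic = -0.153

x̄₁=38.111, s₁=3.723, n₁=9
x̄₂=38.348, s₂=4.018, n₂=23
s_p² = [8·3.723² + 22·4.018²]/30 = 15.5369
SE = √(s_p²·(1/9+1/23)) = 1.5498
t = (38.111−38.348)/1.5498 = -0.1527
df = 30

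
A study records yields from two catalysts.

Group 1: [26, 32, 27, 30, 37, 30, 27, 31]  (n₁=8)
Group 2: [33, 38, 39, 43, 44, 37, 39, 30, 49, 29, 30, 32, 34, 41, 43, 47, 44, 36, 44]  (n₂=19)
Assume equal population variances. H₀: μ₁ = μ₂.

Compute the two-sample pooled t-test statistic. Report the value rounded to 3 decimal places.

x̄₁=30.000, s₁=3.546, n₁=8
x̄₂=38.526, s₂=6.040, n₂=19
s_p² = [7·3.546² + 18·6.040²]/25 = 29.7895
SE = √(s_p²·(1/8+1/19)) = 2.3003
t = (30.000−38.526)/2.3003 = -3.7066
df = 25

test statistic = -3.707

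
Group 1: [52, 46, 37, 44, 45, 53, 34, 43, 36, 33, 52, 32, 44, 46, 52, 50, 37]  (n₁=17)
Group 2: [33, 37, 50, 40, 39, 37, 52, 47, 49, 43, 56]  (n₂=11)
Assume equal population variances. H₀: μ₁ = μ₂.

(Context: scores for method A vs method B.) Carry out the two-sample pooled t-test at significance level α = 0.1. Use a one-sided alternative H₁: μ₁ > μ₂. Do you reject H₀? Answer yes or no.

x̄₁=43.294, s₁=7.235, n₁=17
x̄₂=43.909, s₂=7.341, n₂=11
s_p² = [16·7.235² + 10·7.341²]/26 = 52.9399
SE = √(s_p²·(1/17+1/11)) = 2.8155
t = (43.294−43.909)/2.8155 = -0.2184
df = 26
p-value (one-sided, H₁ greater) = 0.58560
At α=0.1: p ≥ α → fail to reject H₀

reject H₀: no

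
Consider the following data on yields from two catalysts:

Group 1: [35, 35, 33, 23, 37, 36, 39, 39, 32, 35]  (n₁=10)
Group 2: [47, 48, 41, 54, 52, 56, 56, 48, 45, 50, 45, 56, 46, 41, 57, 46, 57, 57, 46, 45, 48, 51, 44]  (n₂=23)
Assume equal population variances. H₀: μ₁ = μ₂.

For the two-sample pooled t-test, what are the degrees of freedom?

degrees of freedom = 31

df = n₁ + n₂ − 2 = 10 + 23 − 2 = 31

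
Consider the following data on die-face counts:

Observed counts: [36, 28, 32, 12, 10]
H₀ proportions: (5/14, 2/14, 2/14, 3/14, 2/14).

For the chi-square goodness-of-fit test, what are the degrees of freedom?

degrees of freedom = 4

df = k − 1 = 5 − 1 = 4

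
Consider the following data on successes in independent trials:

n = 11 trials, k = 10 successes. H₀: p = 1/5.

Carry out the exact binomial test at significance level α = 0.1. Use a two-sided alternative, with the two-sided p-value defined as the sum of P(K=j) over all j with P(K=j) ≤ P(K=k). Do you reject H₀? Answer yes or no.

Exact binomial: n=11, k=10, p₀=1/5=0.2000
P(X=j) = C(n,j)·p₀^j·(1−p₀)^(n−j); p = Σ P(X=j) over j with P(X=j) ≤ P(X=10)
p-value (two-sided) = 0.00000
At α=0.1: p < α → reject H₀

reject H₀: yes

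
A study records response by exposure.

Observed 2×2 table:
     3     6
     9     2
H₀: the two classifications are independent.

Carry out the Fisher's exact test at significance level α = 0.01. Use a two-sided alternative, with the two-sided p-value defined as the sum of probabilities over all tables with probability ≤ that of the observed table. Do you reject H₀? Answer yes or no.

Margins: r₁=9, r₂=11, c₁=12, c₂=8, n=20
p_obs = C(9,3)·C(11,9)/C(20,12); sum pmf over tables with pmf ≤ p_obs
p-value (two-sided) = 0.06478
At α=0.01: p ≥ α → fail to reject H₀

reject H₀: no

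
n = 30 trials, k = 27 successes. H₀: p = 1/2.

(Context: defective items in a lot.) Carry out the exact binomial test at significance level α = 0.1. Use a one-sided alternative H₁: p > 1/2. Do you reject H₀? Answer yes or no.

reject H₀: yes

Exact binomial: n=30, k=27, p₀=1/2=0.5000
P(X≥27) from Σ C(n,i)·p₀^i·(1−p₀)^(n−i)
p-value (one-sided, H₁ greater) = 0.00000
At α=0.1: p < α → reject H₀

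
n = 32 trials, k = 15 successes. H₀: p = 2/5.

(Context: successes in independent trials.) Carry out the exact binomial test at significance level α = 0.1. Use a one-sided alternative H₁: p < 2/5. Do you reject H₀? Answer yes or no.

Exact binomial: n=32, k=15, p₀=2/5=0.4000
P(X≤15) from Σ C(n,i)·p₀^i·(1−p₀)^(n−i)
p-value (one-sided, H₁ less) = 0.83520
At α=0.1: p ≥ α → fail to reject H₀

reject H₀: no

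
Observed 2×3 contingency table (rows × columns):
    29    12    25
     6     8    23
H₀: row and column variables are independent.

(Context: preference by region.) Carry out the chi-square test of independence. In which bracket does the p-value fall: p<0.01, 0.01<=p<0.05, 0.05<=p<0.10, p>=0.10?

Row totals [66, 37], col totals [35, 20, 48], n=103
χ² = (29−22.43)²/22.43 + (12−12.82)²/12.82 + (25−30.76)²/30.76 + (6−12.57)²/12.57 + (8−7.18)²/7.18 + (23−17.24)²/17.24 = 8.5069
df = 2
p-value (upper-tail) = 0.01421
→ bracket: 0.01<=p<0.05

p-value bracket: 0.01<=p<0.05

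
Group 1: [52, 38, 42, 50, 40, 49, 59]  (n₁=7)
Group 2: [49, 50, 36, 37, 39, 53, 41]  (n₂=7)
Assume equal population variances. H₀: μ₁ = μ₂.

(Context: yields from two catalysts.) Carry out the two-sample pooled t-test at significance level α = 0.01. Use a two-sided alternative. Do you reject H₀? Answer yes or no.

reject H₀: no

x̄₁=47.143, s₁=7.493, n₁=7
x̄₂=43.571, s₂=6.925, n₂=7
s_p² = [6·7.493² + 6·6.925²]/12 = 52.0476
SE = √(s_p²·(1/7+1/7)) = 3.8563
t = (47.143−43.571)/3.8563 = 0.9261
df = 12
p-value (two-sided) = 0.37263
At α=0.01: p ≥ α → fail to reject H₀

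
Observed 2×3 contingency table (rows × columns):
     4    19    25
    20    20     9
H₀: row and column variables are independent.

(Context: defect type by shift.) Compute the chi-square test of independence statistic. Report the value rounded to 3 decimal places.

test statistic = 18.213

Row totals [48, 49], col totals [24, 39, 34], n=97
χ² = (4−11.88)²/11.88 + (19−19.30)²/19.30 + (25−16.82)²/16.82 + (20−12.12)²/12.12 + (20−19.70)²/19.70 + (9−17.18)²/17.18 = 18.2133
df = 2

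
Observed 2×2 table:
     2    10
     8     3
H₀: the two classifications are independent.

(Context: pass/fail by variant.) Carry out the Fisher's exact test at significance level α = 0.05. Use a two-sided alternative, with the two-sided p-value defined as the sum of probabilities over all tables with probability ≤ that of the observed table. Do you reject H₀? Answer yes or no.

reject H₀: yes

Margins: r₁=12, r₂=11, c₁=10, c₂=13, n=23
p_obs = C(12,2)·C(11,8)/C(23,10); sum pmf over tables with pmf ≤ p_obs
p-value (two-sided) = 0.01228
At α=0.05: p < α → reject H₀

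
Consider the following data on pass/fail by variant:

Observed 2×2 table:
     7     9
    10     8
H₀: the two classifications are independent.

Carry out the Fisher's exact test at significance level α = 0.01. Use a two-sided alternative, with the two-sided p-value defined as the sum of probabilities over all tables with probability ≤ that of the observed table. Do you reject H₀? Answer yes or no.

reject H₀: no

Margins: r₁=16, r₂=18, c₁=17, c₂=17, n=34
p_obs = C(16,7)·C(18,10)/C(34,17); sum pmf over tables with pmf ≤ p_obs
p-value (two-sided) = 0.73186
At α=0.01: p ≥ α → fail to reject H₀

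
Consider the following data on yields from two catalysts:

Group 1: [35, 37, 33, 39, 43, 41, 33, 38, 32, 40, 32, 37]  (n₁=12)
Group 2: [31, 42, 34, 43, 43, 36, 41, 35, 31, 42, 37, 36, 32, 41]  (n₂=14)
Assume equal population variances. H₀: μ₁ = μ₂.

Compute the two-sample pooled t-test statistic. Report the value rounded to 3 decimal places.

test statistic = -0.466

x̄₁=36.667, s₁=3.701, n₁=12
x̄₂=37.429, s₂=4.502, n₂=14
s_p² = [11·3.701² + 13·4.502²]/24 = 17.2540
SE = √(s_p²·(1/12+1/14)) = 1.6341
t = (36.667−37.429)/1.6341 = -0.4663
df = 24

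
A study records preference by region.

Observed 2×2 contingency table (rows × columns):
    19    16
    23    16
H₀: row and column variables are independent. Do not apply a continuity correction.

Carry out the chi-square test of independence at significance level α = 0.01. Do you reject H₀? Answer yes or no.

Row totals [35, 39], col totals [42, 32], n=74
χ² = (19−19.86)²/19.86 + (16−15.14)²/15.14 + (23−22.14)²/22.14 + (16−16.86)²/16.86 = 0.1652
df = 1
p-value (upper-tail) = 0.68440
At α=0.01: p ≥ α → fail to reject H₀

reject H₀: no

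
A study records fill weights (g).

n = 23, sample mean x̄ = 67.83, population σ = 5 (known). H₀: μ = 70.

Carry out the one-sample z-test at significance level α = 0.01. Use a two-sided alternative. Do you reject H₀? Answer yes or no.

reject H₀: no

SE = σ/√n = 5/√23 = 1.0426
z = (x̄−μ₀)/SE = (67.83−70)/1.0426 = -2.0814
p-value (two-sided) = 0.03740
At α=0.01: p ≥ α → fail to reject H₀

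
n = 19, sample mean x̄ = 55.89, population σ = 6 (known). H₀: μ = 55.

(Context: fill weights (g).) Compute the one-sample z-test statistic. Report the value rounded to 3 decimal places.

test statistic = 0.647

SE = σ/√n = 6/√19 = 1.3765
z = (x̄−μ₀)/SE = (55.89−55)/1.3765 = 0.6466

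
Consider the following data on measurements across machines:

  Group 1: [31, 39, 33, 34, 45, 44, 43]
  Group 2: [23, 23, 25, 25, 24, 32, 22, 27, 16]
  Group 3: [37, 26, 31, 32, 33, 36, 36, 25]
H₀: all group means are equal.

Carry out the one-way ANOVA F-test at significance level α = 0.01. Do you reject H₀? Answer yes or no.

reject H₀: yes

Group means [38.43, 24.11, 32.00], grand mean 30.917
SSB = Σnᵢ(x̄ᵢ−x̄)² = 821.230; SSW = ΣΣ(x−x̄ᵢ)² = 488.603
MSB = 821.230/2 = 410.6151; MSW = 488.603/21 = 23.2668
F = MSB/MSW = 17.6481
df = (2, 21)
p-value (upper-tail) = 0.00003
At α=0.01: p < α → reject H₀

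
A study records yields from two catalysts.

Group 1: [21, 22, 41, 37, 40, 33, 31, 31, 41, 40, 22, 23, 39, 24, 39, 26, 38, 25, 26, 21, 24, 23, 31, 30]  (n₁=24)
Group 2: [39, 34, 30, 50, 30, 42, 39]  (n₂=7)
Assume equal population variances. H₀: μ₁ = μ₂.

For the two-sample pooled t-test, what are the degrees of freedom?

df = n₁ + n₂ − 2 = 24 + 7 − 2 = 29

degrees of freedom = 29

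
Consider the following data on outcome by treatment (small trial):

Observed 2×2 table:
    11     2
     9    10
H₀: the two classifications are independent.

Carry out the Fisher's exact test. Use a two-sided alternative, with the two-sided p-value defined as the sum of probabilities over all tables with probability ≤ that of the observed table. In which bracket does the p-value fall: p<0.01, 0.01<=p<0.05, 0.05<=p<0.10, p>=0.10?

Margins: r₁=13, r₂=19, c₁=20, c₂=12, n=32
p_obs = C(13,11)·C(19,9)/C(32,20); sum pmf over tables with pmf ≤ p_obs
p-value (two-sided) = 0.06187
→ bracket: 0.05<=p<0.10

p-value bracket: 0.05<=p<0.10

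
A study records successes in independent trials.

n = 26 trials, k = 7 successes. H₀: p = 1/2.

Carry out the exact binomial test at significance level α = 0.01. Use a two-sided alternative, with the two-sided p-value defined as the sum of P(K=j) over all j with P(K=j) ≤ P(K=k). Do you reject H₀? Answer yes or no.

Exact binomial: n=26, k=7, p₀=1/2=0.5000
P(X=j) = C(n,j)·p₀^j·(1−p₀)^(n−j); p = Σ P(X=j) over j with P(X=j) ≤ P(X=7)
p-value (two-sided) = 0.02896
At α=0.01: p ≥ α → fail to reject H₀

reject H₀: no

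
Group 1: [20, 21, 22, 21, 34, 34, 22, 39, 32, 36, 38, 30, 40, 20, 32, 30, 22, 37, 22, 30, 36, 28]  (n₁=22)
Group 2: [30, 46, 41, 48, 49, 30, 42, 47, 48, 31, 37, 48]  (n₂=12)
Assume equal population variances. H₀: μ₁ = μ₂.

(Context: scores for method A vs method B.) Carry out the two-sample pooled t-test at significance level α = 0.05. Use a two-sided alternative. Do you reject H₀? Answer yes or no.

reject H₀: yes

x̄₁=29.364, s₁=6.966, n₁=22
x̄₂=41.417, s₂=7.561, n₂=12
s_p² = [21·6.966² + 11·7.561²]/32 = 51.5002
SE = √(s_p²·(1/22+1/12)) = 2.5754
t = (29.364−41.417)/2.5754 = -4.6801
df = 32
p-value (two-sided) = 0.00005
At α=0.05: p < α → reject H₀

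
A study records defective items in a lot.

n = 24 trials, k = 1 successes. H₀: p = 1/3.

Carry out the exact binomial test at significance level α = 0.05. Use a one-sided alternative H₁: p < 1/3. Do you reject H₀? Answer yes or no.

reject H₀: yes

Exact binomial: n=24, k=1, p₀=1/3=0.3333
P(X≤1) from Σ C(n,i)·p₀^i·(1−p₀)^(n−i)
p-value (one-sided, H₁ less) = 0.00077
At α=0.05: p < α → reject H₀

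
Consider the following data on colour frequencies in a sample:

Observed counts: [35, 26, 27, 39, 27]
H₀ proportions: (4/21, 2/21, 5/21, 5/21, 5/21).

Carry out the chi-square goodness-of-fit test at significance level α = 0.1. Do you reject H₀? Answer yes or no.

reject H₀: yes

n = 154; E_i = n·p_i = [29.33, 14.67, 36.67, 36.67, 36.67]
χ² = (35−29.33)²/29.33 + (26−14.67)²/14.67 + (27−36.67)²/36.67 + (39−36.67)²/36.67 + (27−36.67)²/36.67 = 15.0977
df = 4
p-value (upper-tail) = 0.00450
At α=0.1: p < α → reject H₀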